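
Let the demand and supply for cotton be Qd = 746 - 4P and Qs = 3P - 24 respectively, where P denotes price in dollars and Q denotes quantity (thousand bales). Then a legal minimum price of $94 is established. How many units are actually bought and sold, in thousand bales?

Setting quantity demanded equal to quantity supplied, 746 - 4P = 3P - 24, gives P* = 110 and Q* = 306.
The floor of 94 is below the equilibrium price 110, so it is not binding; the market clears at P* = 110, Q* = 306.

306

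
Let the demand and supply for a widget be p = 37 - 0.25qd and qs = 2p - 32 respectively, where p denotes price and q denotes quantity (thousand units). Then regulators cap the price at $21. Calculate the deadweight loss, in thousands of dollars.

Rearranging demand gives qd = 148 - 4p. Without the control the market clears where 148 - 4p = 2p - 32, i.e. p* = 30 and q* = 28.
The ceiling of 21 is below the equilibrium price 30, so it binds.
At p = 21: qd = 148 - 4·21 = 64 and qs = 2·21 - 32 = 10.
Quantity traded falls to 10. At q = 10 the demand price is (148 - 10)/4 = 34.5 and the supply price is (32 + 10)/2 = 21.
Deadweight loss = ½ · (34.5 - 21) · (28 - 10) = ½ · 13.5 · 18 = 121.5.

121.5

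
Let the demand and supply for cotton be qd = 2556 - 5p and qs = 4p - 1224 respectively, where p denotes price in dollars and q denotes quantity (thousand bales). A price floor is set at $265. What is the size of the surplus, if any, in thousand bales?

0

In a free market, 2556 - 5p = 4p - 1224 gives the equilibrium p* = 420, q* = 456.
The floor of 265 is below the equilibrium price 420, so it is not binding; the market clears at p* = 420, q* = 456.
Since the control does not bind, there is no surplus.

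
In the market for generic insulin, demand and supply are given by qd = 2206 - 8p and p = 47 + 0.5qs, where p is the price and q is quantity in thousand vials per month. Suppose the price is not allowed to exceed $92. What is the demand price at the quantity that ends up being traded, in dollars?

Rearranging supply gives qs = 2p - 94. Equilibrium: 2206 - 8p = 2p - 94, so 2300 = 10p and p* = 230, q* = 366.
Because the ceiling (92) lies below the market-clearing price, it is binding.
At p = 92: qd = 2206 - 8·92 = 1470 and qs = 2·92 - 94 = 90.
Only 90 units reach the market. On the demand curve, the marginal buyer's willingness to pay at q = 90 is (2206 - 90)/8 = 264.5.

264.5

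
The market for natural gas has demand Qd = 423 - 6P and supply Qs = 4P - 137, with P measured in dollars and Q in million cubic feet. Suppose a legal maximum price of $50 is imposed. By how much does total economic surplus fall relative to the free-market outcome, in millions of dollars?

120

Equilibrium: 423 - 6P = 4P - 137, so 560 = 10P and P* = 56, Q* = 87.
Because the ceiling (50) lies below the market-clearing price, it is binding.
At P = 50: Qd = 423 - 6·50 = 123 and Qs = 4·50 - 137 = 63.
Quantity traded falls to 63. At Q = 63 the demand price is (423 - 63)/6 = 60 and the supply price is (137 + 63)/4 = 50.
Deadweight loss = ½ · (60 - 50) · (87 - 63) = ½ · 10 · 24 = 120.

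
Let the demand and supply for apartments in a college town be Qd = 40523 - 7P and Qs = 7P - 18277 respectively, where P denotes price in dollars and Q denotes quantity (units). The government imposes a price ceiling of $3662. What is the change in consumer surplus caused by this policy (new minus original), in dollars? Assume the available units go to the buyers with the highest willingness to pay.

Equilibrium: 40523 - 7P = 7P - 18277, so 58800 = 14P and P* = 4200, Q* = 11123.
Because the ceiling (3662) lies below the market-clearing price, it is binding.
At P = 3662: Qd = 40523 - 7·3662 = 14889 and Qs = 7·3662 - 18277 = 7357.
Consumer surplus without the control is ½ · (5789 - 4200) · 11123 = 8837223.5.
With the ceiling, 7357 units are sold at 3662 (assume they go to the highest-value buyers). The demand price at Q = 7357 is 4738, so CS = ½ · [(5789 - 3662) + (4738 - 3662)] · 7357 = 11782235.5.
Change in consumer surplus = 11782235.5 - 8837223.5 = 2945012.

2945012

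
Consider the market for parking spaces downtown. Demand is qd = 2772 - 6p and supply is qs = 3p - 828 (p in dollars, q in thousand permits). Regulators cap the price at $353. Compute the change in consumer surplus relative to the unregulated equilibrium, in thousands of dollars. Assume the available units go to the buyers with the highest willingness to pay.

Equilibrium: 2772 - 6p = 3p - 828, so 3600 = 9p and p* = 400, q* = 372.
The ceiling of 353 is below the equilibrium price 400, so it binds.
At p = 353: qd = 2772 - 6·353 = 654 and qs = 3·353 - 828 = 231.
Consumer surplus without the control is ½ · (462 - 400) · 372 = 11532.
With the ceiling, 231 units are sold at 353 (assume they go to the highest-value buyers). The demand price at q = 231 is 423.5, so CS = ½ · [(462 - 353) + (423.5 - 353)] · 231 = 20732.25.
Change in consumer surplus = 20732.25 - 11532 = 9200.25.

9200.25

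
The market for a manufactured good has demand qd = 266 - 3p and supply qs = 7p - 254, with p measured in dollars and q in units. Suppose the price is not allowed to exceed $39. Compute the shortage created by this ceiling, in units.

Without the control the market clears where 266 - 3p = 7p - 254, i.e. p* = 52 and q* = 110.
Since 39 < 52, the ceiling is binding.
At p = 39: qd = 266 - 3·39 = 149 and qs = 7·39 - 254 = 19.
Shortage = qd - qs = 149 - 19 = 130.

130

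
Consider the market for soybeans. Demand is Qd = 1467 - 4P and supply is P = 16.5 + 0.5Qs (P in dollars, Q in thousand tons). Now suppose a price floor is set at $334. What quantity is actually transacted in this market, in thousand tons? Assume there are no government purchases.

131

Rearranging supply gives Qs = 2P - 33. Without the control the market clears where 1467 - 4P = 2P - 33, i.e. P* = 250 and Q* = 467.
Because the floor (334) lies above the market-clearing price, it is binding.
At P = 334: Qd = 1467 - 4·334 = 131 and Qs = 2·334 - 33 = 635.
The quantity actually transacted is the short side, demand: 131.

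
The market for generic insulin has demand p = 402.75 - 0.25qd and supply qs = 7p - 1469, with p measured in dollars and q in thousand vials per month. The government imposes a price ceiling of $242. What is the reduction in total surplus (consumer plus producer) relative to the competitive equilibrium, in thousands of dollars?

Rearranging demand gives qd = 1611 - 4p. Without the control the market clears where 1611 - 4p = 7p - 1469, i.e. p* = 280 and q* = 491.
Because the ceiling (242) lies below the market-clearing price, it is binding.
At p = 242: qd = 1611 - 4·242 = 643 and qs = 7·242 - 1469 = 225.
Quantity traded falls to 225. At q = 225 the demand price is (1611 - 225)/4 = 346.5 and the supply price is (1469 + 225)/7 = 242.
Deadweight loss = ½ · (346.5 - 242) · (491 - 225) = ½ · 104.5 · 266 = 13898.5.

13898.5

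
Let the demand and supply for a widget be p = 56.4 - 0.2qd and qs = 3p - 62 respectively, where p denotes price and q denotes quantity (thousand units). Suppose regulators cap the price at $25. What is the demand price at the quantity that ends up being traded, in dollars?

53.8

Rearranging demand gives qd = 282 - 5p. Without the control the market clears where 282 - 5p = 3p - 62, i.e. p* = 43 and q* = 67.
Because the ceiling (25) lies below the market-clearing price, it is binding.
At p = 25: qd = 282 - 5·25 = 157 and qs = 3·25 - 62 = 13.
Only 13 units reach the market. On the demand curve, the marginal buyer's willingness to pay at q = 13 is (282 - 13)/5 = 53.8.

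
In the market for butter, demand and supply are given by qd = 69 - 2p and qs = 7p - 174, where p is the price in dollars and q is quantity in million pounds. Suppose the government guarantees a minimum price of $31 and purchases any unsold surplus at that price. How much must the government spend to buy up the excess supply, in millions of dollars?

In a free market, 69 - 2p = 7p - 174 gives the equilibrium p* = 27, q* = 15.
The floor of 31 is above the equilibrium price 27, so it binds.
At p = 31: qd = 69 - 2·31 = 7 and qs = 7·31 - 174 = 43.
Surplus = qs - qd = 36.
Government expenditure = surplus × support price = 36 × 31 = 1116.

1116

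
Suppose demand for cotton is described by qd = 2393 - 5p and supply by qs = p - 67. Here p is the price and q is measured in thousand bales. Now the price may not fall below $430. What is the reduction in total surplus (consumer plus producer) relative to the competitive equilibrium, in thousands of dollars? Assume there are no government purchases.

6000

Setting quantity demanded equal to quantity supplied, 2393 - 5p = p - 67, gives p* = 410 and q* = 343.
Since 430 > 410, the floor is binding.
At p = 430: qd = 2393 - 5·430 = 243 and qs = 430 - 67 = 363.
Quantity traded falls to 243. At q = 243 the demand price is (2393 - 243)/5 = 430 and the supply price is 67 + 243 = 310.
Deadweight loss = ½ · (430 - 310) · (343 - 243) = ½ · 120 · 100 = 6000.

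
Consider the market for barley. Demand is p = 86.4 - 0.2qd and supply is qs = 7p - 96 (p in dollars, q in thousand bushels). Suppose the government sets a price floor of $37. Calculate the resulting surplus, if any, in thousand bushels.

Rearranging demand gives qd = 432 - 5p. Without the control the market clears where 432 - 5p = 7p - 96, i.e. p* = 44 and q* = 212.
Since 37 is below p* = 44, the floor does not bind and the free-market outcome prevails.
Since the control does not bind, there is no surplus.

0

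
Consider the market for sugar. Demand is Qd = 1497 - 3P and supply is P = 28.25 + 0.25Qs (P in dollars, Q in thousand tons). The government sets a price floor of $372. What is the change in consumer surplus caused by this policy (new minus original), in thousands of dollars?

Rearranging supply gives Qs = 4P - 113. In a free market, 1497 - 3P = 4P - 113 gives the equilibrium P* = 230, Q* = 807.
The floor of 372 is above the equilibrium price 230, so it binds.
At P = 372: Qd = 1497 - 3·372 = 381 and Qs = 4·372 - 113 = 1375.
Consumer surplus without the control is ½ · (499 - 230) · 807 = 108541.5.
With the floor, consumers buy 381 units at 372, so CS = ½ · (499 - 372) · 381 = 24193.5.
Change in consumer surplus = 24193.5 - 108541.5 = -84348.

-84348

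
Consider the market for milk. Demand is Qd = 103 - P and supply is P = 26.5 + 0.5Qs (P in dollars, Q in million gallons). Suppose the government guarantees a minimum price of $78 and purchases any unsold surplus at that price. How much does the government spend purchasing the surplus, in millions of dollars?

6084

Rearranging supply gives Qs = 2P - 53. Without the control the market clears where 103 - P = 2P - 53, i.e. P* = 52 and Q* = 51.
Because the floor (78) lies above the market-clearing price, it is binding.
At P = 78: Qd = 103 - 78 = 25 and Qs = 2·78 - 53 = 103.
Surplus = Qs - Qd = 78.
Government expenditure = surplus × support price = 78 × 78 = 6084.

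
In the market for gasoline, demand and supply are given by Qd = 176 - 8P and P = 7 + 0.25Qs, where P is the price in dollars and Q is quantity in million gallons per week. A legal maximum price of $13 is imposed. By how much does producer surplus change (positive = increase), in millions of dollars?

-128

Rearranging supply gives Qs = 4P - 28. Without the control the market clears where 176 - 8P = 4P - 28, i.e. P* = 17 and Q* = 40.
Since 13 < 17, the ceiling is binding.
At P = 13: Qd = 176 - 8·13 = 72 and Qs = 4·13 - 28 = 24.
Producer surplus without the control is ½ · (17 - 7) · 40 = 200.
With the ceiling, producers sell 24 units at 13, so PS = ½ · (13 - 7) · 24 = 72.
Change in producer surplus = 72 - 200 = -128.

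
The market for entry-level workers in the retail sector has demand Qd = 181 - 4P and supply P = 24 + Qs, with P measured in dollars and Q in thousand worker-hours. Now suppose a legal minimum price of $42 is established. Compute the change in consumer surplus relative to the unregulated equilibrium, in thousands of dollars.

-15

Rearranging supply gives Qs = P - 24. Without the control the market clears where 181 - 4P = P - 24, i.e. P* = 41 and Q* = 17.
Since 42 > 41, the floor is binding.
At P = 42: Qd = 181 - 4·42 = 13 and Qs = 42 - 24 = 18.
Consumer surplus without the control is ½ · (45.25 - 41) · 17 = 36.125.
With the floor, consumers buy 13 units at 42, so CS = ½ · (45.25 - 42) · 13 = 21.125.
Change in consumer surplus = 21.125 - 36.125 = -15.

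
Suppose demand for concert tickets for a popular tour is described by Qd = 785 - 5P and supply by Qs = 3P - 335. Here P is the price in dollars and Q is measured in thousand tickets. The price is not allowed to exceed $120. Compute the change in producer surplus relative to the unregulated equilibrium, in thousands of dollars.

-1100

In a free market, 785 - 5P = 3P - 335 gives the equilibrium P* = 140, Q* = 85.
The ceiling of 120 is below the equilibrium price 140, so it binds.
At P = 120: Qd = 785 - 5·120 = 185 and Qs = 3·120 - 335 = 25.
Producer surplus without the control is ½ · (140 - 335/3) · 85 = 7225/6.
With the ceiling, producers sell 25 units at 120, so PS = ½ · (120 - 335/3) · 25 = 625/6.
Change in producer surplus = 625/6 - 7225/6 = -1100.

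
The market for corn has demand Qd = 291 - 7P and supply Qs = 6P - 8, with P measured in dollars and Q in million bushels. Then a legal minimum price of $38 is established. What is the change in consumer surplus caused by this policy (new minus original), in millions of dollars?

Setting quantity demanded equal to quantity supplied, 291 - 7P = 6P - 8, gives P* = 23 and Q* = 130.
Since 38 > 23, the floor is binding.
At P = 38: Qd = 291 - 7·38 = 25 and Qs = 6·38 - 8 = 220.
Consumer surplus without the control is ½ · (291/7 - 23) · 130 = 8450/7.
With the floor, consumers buy 25 units at 38, so CS = ½ · (291/7 - 38) · 25 = 625/14.
Change in consumer surplus = 625/14 - 8450/7 = -1162.5.

-1162.5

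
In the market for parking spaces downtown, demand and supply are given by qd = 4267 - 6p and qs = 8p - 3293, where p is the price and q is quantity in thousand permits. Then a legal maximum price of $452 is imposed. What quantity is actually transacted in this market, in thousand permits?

Equilibrium: 4267 - 6p = 8p - 3293, so 7560 = 14p and p* = 540, q* = 1027.
Because the ceiling (452) lies below the market-clearing price, it is binding.
At p = 452: qd = 4267 - 6·452 = 1555 and qs = 8·452 - 3293 = 323.
The quantity actually transacted is the short side, supply: 323.

323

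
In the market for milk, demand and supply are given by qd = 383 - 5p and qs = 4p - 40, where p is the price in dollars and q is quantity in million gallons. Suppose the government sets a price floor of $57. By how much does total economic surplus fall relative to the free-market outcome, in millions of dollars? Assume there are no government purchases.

562.5

In a free market, 383 - 5p = 4p - 40 gives the equilibrium p* = 47, q* = 148.
Because the floor (57) lies above the market-clearing price, it is binding.
At p = 57: qd = 383 - 5·57 = 98 and qs = 4·57 - 40 = 188.
Quantity traded falls to 98. At q = 98 the demand price is (383 - 98)/5 = 57 and the supply price is (40 + 98)/4 = 34.5.
Deadweight loss = ½ · (57 - 34.5) · (148 - 98) = ½ · 22.5 · 50 = 562.5.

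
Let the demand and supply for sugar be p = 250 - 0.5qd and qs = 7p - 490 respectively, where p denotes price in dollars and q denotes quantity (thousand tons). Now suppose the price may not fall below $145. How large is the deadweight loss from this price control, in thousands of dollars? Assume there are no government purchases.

Rearranging demand gives qd = 500 - 2p. In a free market, 500 - 2p = 7p - 490 gives the equilibrium p* = 110, q* = 280.
Since 145 > 110, the floor is binding.
At p = 145: qd = 500 - 2·145 = 210 and qs = 7·145 - 490 = 525.
Quantity traded falls to 210. At q = 210 the demand price is (500 - 210)/2 = 145 and the supply price is (490 + 210)/7 = 100.
Deadweight loss = ½ · (145 - 100) · (280 - 210) = ½ · 45 · 70 = 1575.

1575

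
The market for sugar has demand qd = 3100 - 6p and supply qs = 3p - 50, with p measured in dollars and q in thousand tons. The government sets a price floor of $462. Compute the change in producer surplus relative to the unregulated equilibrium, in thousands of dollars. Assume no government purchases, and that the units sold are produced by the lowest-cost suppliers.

Setting quantity demanded equal to quantity supplied, 3100 - 6p = 3p - 50, gives p* = 350 and q* = 1000.
Because the floor (462) lies above the market-clearing price, it is binding.
At p = 462: qd = 3100 - 6·462 = 328 and qs = 3·462 - 50 = 1336.
Producer surplus without the control is ½ · (350 - 50/3) · 1000 = 500000/3.
With the floor, 328 units are sold at 462. The supply price at q = 328 is 126, so PS = ½ · [(462 - 50/3) + (462 - 126)] · 328 = 384416/3.
Change in producer surplus = 384416/3 - 500000/3 = -38528.

-38528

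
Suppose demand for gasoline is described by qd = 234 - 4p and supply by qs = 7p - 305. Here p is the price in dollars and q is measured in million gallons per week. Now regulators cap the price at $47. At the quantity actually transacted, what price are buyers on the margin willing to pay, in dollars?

In a free market, 234 - 4p = 7p - 305 gives the equilibrium p* = 49, q* = 38.
Because the ceiling (47) lies below the market-clearing price, it is binding.
At p = 47: qd = 234 - 4·47 = 46 and qs = 7·47 - 305 = 24.
Only 24 units reach the market. On the demand curve, the marginal buyer's willingness to pay at q = 24 is (234 - 24)/4 = 52.5.

52.5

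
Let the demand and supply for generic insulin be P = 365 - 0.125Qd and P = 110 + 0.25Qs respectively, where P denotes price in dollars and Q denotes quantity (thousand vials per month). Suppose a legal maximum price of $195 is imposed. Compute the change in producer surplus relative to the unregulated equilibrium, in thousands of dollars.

-43350

Rearranging demand gives Qd = 2920 - 8P; rearranging supply gives Qs = 4P - 440. Without the control the market clears where 2920 - 8P = 4P - 440, i.e. P* = 280 and Q* = 680.
The ceiling of 195 is below the equilibrium price 280, so it binds.
At P = 195: Qd = 2920 - 8·195 = 1360 and Qs = 4·195 - 440 = 340.
Producer surplus without the control is ½ · (280 - 110) · 680 = 57800.
With the ceiling, producers sell 340 units at 195, so PS = ½ · (195 - 110) · 340 = 14450.
Change in producer surplus = 14450 - 57800 = -43350.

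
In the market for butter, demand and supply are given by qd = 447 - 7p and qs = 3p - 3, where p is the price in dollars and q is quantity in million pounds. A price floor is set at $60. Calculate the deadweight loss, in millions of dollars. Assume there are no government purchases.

2625

Without the control the market clears where 447 - 7p = 3p - 3, i.e. p* = 45 and q* = 132.
The floor of 60 is above the equilibrium price 45, so it binds.
At p = 60: qd = 447 - 7·60 = 27 and qs = 3·60 - 3 = 177.
Quantity traded falls to 27. At q = 27 the demand price is (447 - 27)/7 = 60 and the supply price is (3 + 27)/3 = 10.
Deadweight loss = ½ · (60 - 10) · (132 - 27) = ½ · 50 · 105 = 2625.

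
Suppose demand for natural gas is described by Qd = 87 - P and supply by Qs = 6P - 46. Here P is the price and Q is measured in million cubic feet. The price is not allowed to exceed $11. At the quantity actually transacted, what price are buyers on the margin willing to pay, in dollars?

In a free market, 87 - P = 6P - 46 gives the equilibrium P* = 19, Q* = 68.
Because the ceiling (11) lies below the market-clearing price, it is binding.
At P = 11: Qd = 87 - 11 = 76 and Qs = 6·11 - 46 = 20.
Only 20 units reach the market. On the demand curve, the marginal buyer's willingness to pay at Q = 20 is (87 - 20) = 67.

67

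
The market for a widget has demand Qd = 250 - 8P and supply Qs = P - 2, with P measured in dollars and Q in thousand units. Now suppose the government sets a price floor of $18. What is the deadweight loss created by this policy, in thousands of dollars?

0

Equilibrium: 250 - 8P = P - 2, so 252 = 9P and P* = 28, Q* = 26.
Since 18 is below P* = 28, the floor does not bind and the free-market outcome prevails.
Since the control does not bind, no trades are prevented and deadweight loss is zero.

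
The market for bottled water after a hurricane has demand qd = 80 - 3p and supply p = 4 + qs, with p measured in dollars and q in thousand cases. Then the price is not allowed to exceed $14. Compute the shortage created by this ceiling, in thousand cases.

Rearranging supply gives qs = p - 4. Equilibrium: 80 - 3p = p - 4, so 84 = 4p and p* = 21, q* = 17.
Because the ceiling (14) lies below the market-clearing price, it is binding.
At p = 14: qd = 80 - 3·14 = 38 and qs = 14 - 4 = 10.
Shortage = qd - qs = 38 - 10 = 28.

28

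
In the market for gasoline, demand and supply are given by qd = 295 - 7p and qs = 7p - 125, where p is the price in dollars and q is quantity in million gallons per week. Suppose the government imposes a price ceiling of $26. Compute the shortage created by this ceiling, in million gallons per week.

Setting quantity demanded equal to quantity supplied, 295 - 7p = 7p - 125, gives p* = 30 and q* = 85.
The ceiling of 26 is below the equilibrium price 30, so it binds.
At p = 26: qd = 295 - 7·26 = 113 and qs = 7·26 - 125 = 57.
Shortage = qd - qs = 113 - 57 = 56.

56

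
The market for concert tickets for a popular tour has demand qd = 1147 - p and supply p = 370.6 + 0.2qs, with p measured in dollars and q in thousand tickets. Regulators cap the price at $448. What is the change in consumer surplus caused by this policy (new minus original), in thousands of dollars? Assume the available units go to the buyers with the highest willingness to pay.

Rearranging supply gives qs = 5p - 1853. Without the control the market clears where 1147 - p = 5p - 1853, i.e. p* = 500 and q* = 647.
The ceiling of 448 is below the equilibrium price 500, so it binds.
At p = 448: qd = 1147 - 448 = 699 and qs = 5·448 - 1853 = 387.
Consumer surplus without the control is ½ · (1147 - 500) · 647 = 209304.5.
With the ceiling, 387 units are sold at 448 (assume they go to the highest-value buyers). The demand price at q = 387 is 760, so CS = ½ · [(1147 - 448) + (760 - 448)] · 387 = 195628.5.
Change in consumer surplus = 195628.5 - 209304.5 = -13676.

-13676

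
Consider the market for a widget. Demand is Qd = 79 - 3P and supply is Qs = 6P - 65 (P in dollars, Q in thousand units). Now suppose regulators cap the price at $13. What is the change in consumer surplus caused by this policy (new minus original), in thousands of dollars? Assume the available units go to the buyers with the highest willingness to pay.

-15

Equilibrium: 79 - 3P = 6P - 65, so 144 = 9P and P* = 16, Q* = 31.
Because the ceiling (13) lies below the market-clearing price, it is binding.
At P = 13: Qd = 79 - 3·13 = 40 and Qs = 6·13 - 65 = 13.
Consumer surplus without the control is ½ · (79/3 - 16) · 31 = 961/6.
With the ceiling, 13 units are sold at 13 (assume they go to the highest-value buyers). The demand price at Q = 13 is 22, so CS = ½ · [(79/3 - 13) + (22 - 13)] · 13 = 871/6.
Change in consumer surplus = 871/6 - 961/6 = -15.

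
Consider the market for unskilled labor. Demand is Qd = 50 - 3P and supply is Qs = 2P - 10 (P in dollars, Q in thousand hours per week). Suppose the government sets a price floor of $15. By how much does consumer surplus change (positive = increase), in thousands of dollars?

Equilibrium: 50 - 3P = 2P - 10, so 60 = 5P and P* = 12, Q* = 14.
Since 15 > 12, the floor is binding.
At P = 15: Qd = 50 - 3·15 = 5 and Qs = 2·15 - 10 = 20.
Consumer surplus without the control is ½ · (50/3 - 12) · 14 = 98/3.
With the floor, consumers buy 5 units at 15, so CS = ½ · (50/3 - 15) · 5 = 25/6.
Change in consumer surplus = 25/6 - 98/3 = -28.5.

-28.5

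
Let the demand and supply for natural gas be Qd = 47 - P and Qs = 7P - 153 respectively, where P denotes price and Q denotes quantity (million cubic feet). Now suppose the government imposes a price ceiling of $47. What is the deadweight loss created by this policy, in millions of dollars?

0

Equilibrium: 47 - P = 7P - 153, so 200 = 8P and P* = 25, Q* = 22.
Since 47 is above P* = 25, the ceiling does not bind and the free-market outcome prevails.
Since the control does not bind, no trades are prevented and deadweight loss is zero.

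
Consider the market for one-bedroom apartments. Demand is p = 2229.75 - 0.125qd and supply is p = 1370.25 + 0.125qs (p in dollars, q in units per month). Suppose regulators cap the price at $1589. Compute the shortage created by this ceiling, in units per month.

3376

Rearranging demand gives qd = 17838 - 8p; rearranging supply gives qs = 8p - 10962. Without the control the market clears where 17838 - 8p = 8p - 10962, i.e. p* = 1800 and q* = 3438.
The ceiling of 1589 is below the equilibrium price 1800, so it binds.
At p = 1589: qd = 17838 - 8·1589 = 5126 and qs = 8·1589 - 10962 = 1750.
Shortage = qd - qs = 5126 - 1750 = 3376.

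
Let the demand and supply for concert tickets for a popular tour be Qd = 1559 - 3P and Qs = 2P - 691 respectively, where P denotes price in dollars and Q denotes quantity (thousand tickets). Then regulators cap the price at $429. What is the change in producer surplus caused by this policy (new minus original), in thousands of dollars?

-3948

Equilibrium: 1559 - 3P = 2P - 691, so 2250 = 5P and P* = 450, Q* = 209.
Because the ceiling (429) lies below the market-clearing price, it is binding.
At P = 429: Qd = 1559 - 3·429 = 272 and Qs = 2·429 - 691 = 167.
Producer surplus without the control is ½ · (450 - 345.5) · 209 = 10920.25.
With the ceiling, producers sell 167 units at 429, so PS = ½ · (429 - 345.5) · 167 = 6972.25.
Change in producer surplus = 6972.25 - 10920.25 = -3948.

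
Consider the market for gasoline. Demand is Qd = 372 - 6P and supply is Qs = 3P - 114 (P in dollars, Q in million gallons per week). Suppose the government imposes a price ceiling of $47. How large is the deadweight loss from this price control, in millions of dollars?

Without the control the market clears where 372 - 6P = 3P - 114, i.e. P* = 54 and Q* = 48.
The ceiling of 47 is below the equilibrium price 54, so it binds.
At P = 47: Qd = 372 - 6·47 = 90 and Qs = 3·47 - 114 = 27.
Quantity traded falls to 27. At Q = 27 the demand price is (372 - 27)/6 = 57.5 and the supply price is (114 + 27)/3 = 47.
Deadweight loss = ½ · (57.5 - 47) · (48 - 27) = ½ · 10.5 · 21 = 110.25.

110.25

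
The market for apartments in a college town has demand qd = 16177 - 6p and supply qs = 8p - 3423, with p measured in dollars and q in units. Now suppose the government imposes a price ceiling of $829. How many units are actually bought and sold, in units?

3209

Equilibrium: 16177 - 6p = 8p - 3423, so 19600 = 14p and p* = 1400, q* = 7777.
Since 829 < 1400, the ceiling is binding.
At p = 829: qd = 16177 - 6·829 = 11203 and qs = 8·829 - 3423 = 3209.
The quantity actually transacted is the short side, supply: 3209.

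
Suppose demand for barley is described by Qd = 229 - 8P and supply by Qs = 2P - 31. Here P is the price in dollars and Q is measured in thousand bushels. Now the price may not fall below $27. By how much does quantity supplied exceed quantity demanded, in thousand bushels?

10

Setting quantity demanded equal to quantity supplied, 229 - 8P = 2P - 31, gives P* = 26 and Q* = 21.
Since 27 > 26, the floor is binding.
At P = 27: Qd = 229 - 8·27 = 13 and Qs = 2·27 - 31 = 23.
Surplus = Qs - Qd = 23 - 13 = 10.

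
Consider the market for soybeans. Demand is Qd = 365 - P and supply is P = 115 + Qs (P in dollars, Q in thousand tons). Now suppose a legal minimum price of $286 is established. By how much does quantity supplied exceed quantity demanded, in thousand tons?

Rearranging supply gives Qs = P - 115. Setting quantity demanded equal to quantity supplied, 365 - P = P - 115, gives P* = 240 and Q* = 125.
The floor of 286 is above the equilibrium price 240, so it binds.
At P = 286: Qd = 365 - 286 = 79 and Qs = 286 - 115 = 171.
Surplus = Qs - Qd = 171 - 79 = 92.

92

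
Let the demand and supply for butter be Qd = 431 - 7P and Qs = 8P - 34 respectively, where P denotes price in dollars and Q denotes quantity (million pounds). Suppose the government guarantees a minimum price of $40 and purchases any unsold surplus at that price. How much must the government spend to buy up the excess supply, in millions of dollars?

In a free market, 431 - 7P = 8P - 34 gives the equilibrium P* = 31, Q* = 214.
The floor of 40 is above the equilibrium price 31, so it binds.
At P = 40: Qd = 431 - 7·40 = 151 and Qs = 8·40 - 34 = 286.
Surplus = Qs - Qd = 135.
Government expenditure = surplus × support price = 135 × 40 = 5400.

5400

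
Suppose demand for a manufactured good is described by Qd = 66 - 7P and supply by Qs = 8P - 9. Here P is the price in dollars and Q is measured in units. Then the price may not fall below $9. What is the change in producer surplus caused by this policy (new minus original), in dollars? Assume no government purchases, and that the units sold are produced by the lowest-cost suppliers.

Without the control the market clears where 66 - 7P = 8P - 9, i.e. P* = 5 and Q* = 31.
Because the floor (9) lies above the market-clearing price, it is binding.
At P = 9: Qd = 66 - 7·9 = 3 and Qs = 8·9 - 9 = 63.
Producer surplus without the control is ½ · (5 - 1.125) · 31 = 60.0625.
With the floor, 3 units are sold at 9. The supply price at Q = 3 is 1.5, so PS = ½ · [(9 - 1.125) + (9 - 1.5)] · 3 = 23.0625.
Change in producer surplus = 23.0625 - 60.0625 = -37.

-37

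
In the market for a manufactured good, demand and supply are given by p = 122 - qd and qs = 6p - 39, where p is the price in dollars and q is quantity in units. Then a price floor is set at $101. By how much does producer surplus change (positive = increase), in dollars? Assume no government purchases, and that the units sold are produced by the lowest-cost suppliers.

1131

Rearranging demand gives qd = 122 - p. Without the control the market clears where 122 - p = 6p - 39, i.e. p* = 23 and q* = 99.
Because the floor (101) lies above the market-clearing price, it is binding.
At p = 101: qd = 122 - 101 = 21 and qs = 6·101 - 39 = 567.
Producer surplus without the control is ½ · (23 - 6.5) · 99 = 816.75.
With the floor, 21 units are sold at 101. The supply price at q = 21 is 10, so PS = ½ · [(101 - 6.5) + (101 - 10)] · 21 = 1947.75.
Change in producer surplus = 1947.75 - 816.75 = 1131.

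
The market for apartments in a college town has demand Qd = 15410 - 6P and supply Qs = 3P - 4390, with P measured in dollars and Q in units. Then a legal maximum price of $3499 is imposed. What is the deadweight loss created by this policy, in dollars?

0

Equilibrium: 15410 - 6P = 3P - 4390, so 19800 = 9P and P* = 2200, Q* = 2210.
The ceiling of 3499 is above the equilibrium price 2200, so it is not binding; the market clears at P* = 2200, Q* = 2210.
Since the control does not bind, no trades are prevented and deadweight loss is zero.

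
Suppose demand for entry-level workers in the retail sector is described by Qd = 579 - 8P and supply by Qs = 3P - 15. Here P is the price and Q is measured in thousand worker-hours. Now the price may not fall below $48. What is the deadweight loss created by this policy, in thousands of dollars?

Setting quantity demanded equal to quantity supplied, 579 - 8P = 3P - 15, gives P* = 54 and Q* = 147.
The floor of 48 is below the equilibrium price 54, so it is not binding; the market clears at P* = 54, Q* = 147.
Since the control does not bind, no trades are prevented and deadweight loss is zero.

0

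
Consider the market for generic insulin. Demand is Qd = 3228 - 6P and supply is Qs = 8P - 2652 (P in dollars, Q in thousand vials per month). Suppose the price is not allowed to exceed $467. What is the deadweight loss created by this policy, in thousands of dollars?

Without the control the market clears where 3228 - 6P = 8P - 2652, i.e. P* = 420 and Q* = 708.
The ceiling of 467 is above the equilibrium price 420, so it is not binding; the market clears at P* = 420, Q* = 708.
Since the control does not bind, no trades are prevented and deadweight loss is zero.

0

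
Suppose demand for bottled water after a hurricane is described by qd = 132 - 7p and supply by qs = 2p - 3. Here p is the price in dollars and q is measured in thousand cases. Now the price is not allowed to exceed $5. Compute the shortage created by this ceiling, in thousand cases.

90

Equilibrium: 132 - 7p = 2p - 3, so 135 = 9p and p* = 15, q* = 27.
Since 5 < 15, the ceiling is binding.
At p = 5: qd = 132 - 7·5 = 97 and qs = 2·5 - 3 = 7.
Shortage = qd - qs = 97 - 7 = 90.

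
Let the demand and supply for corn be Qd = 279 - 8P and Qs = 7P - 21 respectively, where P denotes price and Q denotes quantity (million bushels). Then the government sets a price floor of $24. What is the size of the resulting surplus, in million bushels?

Equilibrium: 279 - 8P = 7P - 21, so 300 = 15P and P* = 20, Q* = 119.
Since 24 > 20, the floor is binding.
At P = 24: Qd = 279 - 8·24 = 87 and Qs = 7·24 - 21 = 147.
Surplus = Qs - Qd = 147 - 87 = 60.

60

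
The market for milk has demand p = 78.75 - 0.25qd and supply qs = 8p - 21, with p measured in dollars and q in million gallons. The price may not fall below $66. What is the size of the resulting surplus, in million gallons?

Rearranging demand gives qd = 315 - 4p. Setting quantity demanded equal to quantity supplied, 315 - 4p = 8p - 21, gives p* = 28 and q* = 203.
The floor of 66 is above the equilibrium price 28, so it binds.
At p = 66: qd = 315 - 4·66 = 51 and qs = 8·66 - 21 = 507.
Surplus = qs - qd = 507 - 51 = 456.

456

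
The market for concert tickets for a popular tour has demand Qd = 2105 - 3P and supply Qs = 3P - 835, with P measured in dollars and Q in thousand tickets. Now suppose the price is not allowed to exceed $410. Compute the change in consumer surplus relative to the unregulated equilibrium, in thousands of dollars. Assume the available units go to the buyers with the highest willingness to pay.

22000

In a free market, 2105 - 3P = 3P - 835 gives the equilibrium P* = 490, Q* = 635.
The ceiling of 410 is below the equilibrium price 490, so it binds.
At P = 410: Qd = 2105 - 3·410 = 875 and Qs = 3·410 - 835 = 395.
Consumer surplus without the control is ½ · (2105/3 - 490) · 635 = 403225/6.
With the ceiling, 395 units are sold at 410 (assume they go to the highest-value buyers). The demand price at Q = 395 is 570, so CS = ½ · [(2105/3 - 410) + (570 - 410)] · 395 = 535225/6.
Change in consumer surplus = 535225/6 - 403225/6 = 22000.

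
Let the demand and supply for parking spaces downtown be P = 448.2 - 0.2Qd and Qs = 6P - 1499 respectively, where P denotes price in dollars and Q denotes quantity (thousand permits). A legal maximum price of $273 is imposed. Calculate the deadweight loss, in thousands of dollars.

Rearranging demand gives Qd = 2241 - 5P. Setting quantity demanded equal to quantity supplied, 2241 - 5P = 6P - 1499, gives P* = 340 and Q* = 541.
Since 273 < 340, the ceiling is binding.
At P = 273: Qd = 2241 - 5·273 = 876 and Qs = 6·273 - 1499 = 139.
Quantity traded falls to 139. At Q = 139 the demand price is (2241 - 139)/5 = 420.4 and the supply price is (1499 + 139)/6 = 273.
Deadweight loss = ½ · (420.4 - 273) · (541 - 139) = ½ · 147.4 · 402 = 29627.4.

29627.4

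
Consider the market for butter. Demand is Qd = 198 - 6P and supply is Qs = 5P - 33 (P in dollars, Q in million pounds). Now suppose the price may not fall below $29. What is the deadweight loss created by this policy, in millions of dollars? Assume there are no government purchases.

Equilibrium: 198 - 6P = 5P - 33, so 231 = 11P and P* = 21, Q* = 72.
The floor of 29 is above the equilibrium price 21, so it binds.
At P = 29: Qd = 198 - 6·29 = 24 and Qs = 5·29 - 33 = 112.
Quantity traded falls to 24. At Q = 24 the demand price is (198 - 24)/6 = 29 and the supply price is (33 + 24)/5 = 11.4.
Deadweight loss = ½ · (29 - 11.4) · (72 - 24) = ½ · 17.6 · 48 = 422.4.

422.4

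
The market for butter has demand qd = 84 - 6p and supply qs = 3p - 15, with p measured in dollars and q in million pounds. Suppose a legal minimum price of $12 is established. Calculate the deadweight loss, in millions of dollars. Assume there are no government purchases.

9

Setting quantity demanded equal to quantity supplied, 84 - 6p = 3p - 15, gives p* = 11 and q* = 18.
Because the floor (12) lies above the market-clearing price, it is binding.
At p = 12: qd = 84 - 6·12 = 12 and qs = 3·12 - 15 = 21.
Quantity traded falls to 12. At q = 12 the demand price is (84 - 12)/6 = 12 and the supply price is (15 + 12)/3 = 9.
Deadweight loss = ½ · (12 - 9) · (18 - 12) = ½ · 3 · 6 = 9.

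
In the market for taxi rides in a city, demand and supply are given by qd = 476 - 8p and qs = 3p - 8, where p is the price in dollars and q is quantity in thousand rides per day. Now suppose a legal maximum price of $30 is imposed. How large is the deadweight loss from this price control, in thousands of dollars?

Setting quantity demanded equal to quantity supplied, 476 - 8p = 3p - 8, gives p* = 44 and q* = 124.
Since 30 < 44, the ceiling is binding.
At p = 30: qd = 476 - 8·30 = 236 and qs = 3·30 - 8 = 82.
Quantity traded falls to 82. At q = 82 the demand price is (476 - 82)/8 = 49.25 and the supply price is (8 + 82)/3 = 30.
Deadweight loss = ½ · (49.25 - 30) · (124 - 82) = ½ · 19.25 · 42 = 404.25.

404.25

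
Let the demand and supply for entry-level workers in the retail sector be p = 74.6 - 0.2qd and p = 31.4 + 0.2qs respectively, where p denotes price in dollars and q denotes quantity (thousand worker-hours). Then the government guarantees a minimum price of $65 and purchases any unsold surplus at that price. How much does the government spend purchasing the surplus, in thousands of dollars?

Rearranging demand gives qd = 373 - 5p; rearranging supply gives qs = 5p - 157. Without the control the market clears where 373 - 5p = 5p - 157, i.e. p* = 53 and q* = 108.
Because the floor (65) lies above the market-clearing price, it is binding.
At p = 65: qd = 373 - 5·65 = 48 and qs = 5·65 - 157 = 168.
Surplus = qs - qd = 120.
Government expenditure = surplus × support price = 120 × 65 = 7800.

7800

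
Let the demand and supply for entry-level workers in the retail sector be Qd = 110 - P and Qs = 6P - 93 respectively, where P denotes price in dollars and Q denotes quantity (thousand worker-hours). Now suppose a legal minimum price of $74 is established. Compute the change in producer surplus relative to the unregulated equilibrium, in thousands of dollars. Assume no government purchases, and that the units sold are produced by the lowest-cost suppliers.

1451.25

Setting quantity demanded equal to quantity supplied, 110 - P = 6P - 93, gives P* = 29 and Q* = 81.
Since 74 > 29, the floor is binding.
At P = 74: Qd = 110 - 74 = 36 and Qs = 6·74 - 93 = 351.
Producer surplus without the control is ½ · (29 - 15.5) · 81 = 546.75.
With the floor, 36 units are sold at 74. The supply price at Q = 36 is 21.5, so PS = ½ · [(74 - 15.5) + (74 - 21.5)] · 36 = 1998.
Change in producer surplus = 1998 - 546.75 = 1451.25.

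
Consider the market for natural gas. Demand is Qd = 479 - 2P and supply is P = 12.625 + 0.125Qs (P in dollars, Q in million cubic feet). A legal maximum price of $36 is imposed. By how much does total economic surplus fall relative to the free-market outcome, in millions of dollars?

9680

Rearranging supply gives Qs = 8P - 101. Equilibrium: 479 - 2P = 8P - 101, so 580 = 10P and P* = 58, Q* = 363.
The ceiling of 36 is below the equilibrium price 58, so it binds.
At P = 36: Qd = 479 - 2·36 = 407 and Qs = 8·36 - 101 = 187.
Quantity traded falls to 187. At Q = 187 the demand price is (479 - 187)/2 = 146 and the supply price is (101 + 187)/8 = 36.
Deadweight loss = ½ · (146 - 36) · (363 - 187) = ½ · 110 · 176 = 9680.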